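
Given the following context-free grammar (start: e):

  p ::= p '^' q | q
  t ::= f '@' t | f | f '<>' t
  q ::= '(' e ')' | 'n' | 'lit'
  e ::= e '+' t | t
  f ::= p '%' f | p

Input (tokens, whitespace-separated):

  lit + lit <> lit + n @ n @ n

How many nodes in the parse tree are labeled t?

[e [e [e [t [f [p [q lit]]]]] + [t [f [p [q lit]]] <> [t [f [p [q lit]]]]]] + [t [f [p [q n]]] @ [t [f [p [q n]]] @ [t [f [p [q n]]]]]]]

6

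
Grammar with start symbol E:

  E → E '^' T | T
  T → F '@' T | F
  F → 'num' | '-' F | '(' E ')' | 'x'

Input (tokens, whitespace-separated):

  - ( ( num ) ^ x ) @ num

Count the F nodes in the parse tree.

6

[E [T [F - [F ( [E [E [T [F ( [E [T [F num]]] )]]] ^ [T [F x]]] )]] @ [T [F num]]]]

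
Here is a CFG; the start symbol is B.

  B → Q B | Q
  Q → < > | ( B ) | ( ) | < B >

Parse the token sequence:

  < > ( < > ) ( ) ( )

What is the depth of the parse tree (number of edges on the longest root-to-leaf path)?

[B [Q < >] [B [Q ( [B [Q < >]] )] [B [Q ( )] [B [Q ( )]]]]]

5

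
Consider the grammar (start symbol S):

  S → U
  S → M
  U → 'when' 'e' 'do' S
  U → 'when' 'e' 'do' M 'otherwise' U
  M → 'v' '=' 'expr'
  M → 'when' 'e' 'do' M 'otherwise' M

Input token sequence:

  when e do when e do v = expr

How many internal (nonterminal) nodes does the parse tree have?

6

[S [U when e do [S [U when e do [S [M v = expr]]]]]]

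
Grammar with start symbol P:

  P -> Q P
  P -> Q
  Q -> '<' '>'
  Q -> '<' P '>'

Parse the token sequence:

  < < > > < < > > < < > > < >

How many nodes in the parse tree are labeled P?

7

[P [Q < [P [Q < >]] >] [P [Q < [P [Q < >]] >] [P [Q < [P [Q < >]] >] [P [Q < >]]]]]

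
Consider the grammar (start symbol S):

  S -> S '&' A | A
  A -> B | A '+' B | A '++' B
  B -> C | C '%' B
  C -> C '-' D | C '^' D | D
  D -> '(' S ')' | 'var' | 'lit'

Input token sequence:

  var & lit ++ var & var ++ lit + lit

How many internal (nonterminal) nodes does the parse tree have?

27

[S [S [S [A [B [C [D var]]]]] & [A [A [B [C [D lit]]]] ++ [B [C [D var]]]]] & [A [A [A [B [C [D var]]]] ++ [B [C [D lit]]]] + [B [C [D lit]]]]]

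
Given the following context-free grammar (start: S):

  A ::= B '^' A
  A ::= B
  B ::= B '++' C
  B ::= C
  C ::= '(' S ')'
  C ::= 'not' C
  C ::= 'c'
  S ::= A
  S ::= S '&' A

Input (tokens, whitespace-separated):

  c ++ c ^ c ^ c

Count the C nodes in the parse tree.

4

[S [A [B [B [C c]] ++ [C c]] ^ [A [B [C c]] ^ [A [B [C c]]]]]]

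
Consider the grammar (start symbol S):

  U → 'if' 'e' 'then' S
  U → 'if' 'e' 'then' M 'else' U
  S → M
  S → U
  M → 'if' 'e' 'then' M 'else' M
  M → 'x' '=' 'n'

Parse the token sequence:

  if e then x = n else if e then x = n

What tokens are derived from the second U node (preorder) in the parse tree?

if e then x = n

[S [U if e then [M x = n] else [U if e then [S [M x = n]]]]]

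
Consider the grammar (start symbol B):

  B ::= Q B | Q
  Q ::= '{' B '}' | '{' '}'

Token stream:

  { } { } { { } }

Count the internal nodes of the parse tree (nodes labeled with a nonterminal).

8

[B [Q { }] [B [Q { }] [B [Q { [B [Q { }]] }]]]]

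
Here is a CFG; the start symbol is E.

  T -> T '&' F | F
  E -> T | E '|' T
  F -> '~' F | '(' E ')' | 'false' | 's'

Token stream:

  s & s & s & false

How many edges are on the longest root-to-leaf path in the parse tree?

[E [T [T [T [T [F s]] & [F s]] & [F s]] & [F false]]]

6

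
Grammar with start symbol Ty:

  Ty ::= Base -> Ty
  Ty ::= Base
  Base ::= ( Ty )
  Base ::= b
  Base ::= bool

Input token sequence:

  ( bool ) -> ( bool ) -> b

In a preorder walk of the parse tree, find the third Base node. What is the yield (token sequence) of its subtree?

( bool )

[Ty [Base ( [Ty [Base bool]] )] -> [Ty [Base ( [Ty [Base bool]] )] -> [Ty [Base b]]]]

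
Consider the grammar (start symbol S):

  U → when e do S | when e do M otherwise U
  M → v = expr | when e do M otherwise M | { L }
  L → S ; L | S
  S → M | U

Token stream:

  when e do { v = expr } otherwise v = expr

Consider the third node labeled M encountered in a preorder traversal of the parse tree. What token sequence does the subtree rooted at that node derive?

[S [M when e do [M { [L [S [M v = expr]]] }] otherwise [M v = expr]]]

v = expr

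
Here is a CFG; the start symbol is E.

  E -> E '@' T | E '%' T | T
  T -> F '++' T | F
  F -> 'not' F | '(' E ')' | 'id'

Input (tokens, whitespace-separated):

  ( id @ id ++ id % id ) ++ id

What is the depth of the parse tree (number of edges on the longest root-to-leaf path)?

[E [T [F ( [E [E [E [T [F id]]] @ [T [F id] ++ [T [F id]]]] % [T [F id]]] )] ++ [T [F id]]]]

8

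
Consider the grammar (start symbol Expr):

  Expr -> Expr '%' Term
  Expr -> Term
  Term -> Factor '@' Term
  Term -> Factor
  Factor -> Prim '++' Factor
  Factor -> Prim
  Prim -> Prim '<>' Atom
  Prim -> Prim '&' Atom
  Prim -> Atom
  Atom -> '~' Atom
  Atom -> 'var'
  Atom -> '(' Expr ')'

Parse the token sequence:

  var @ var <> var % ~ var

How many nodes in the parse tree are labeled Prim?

4

[Expr [Expr [Term [Factor [Prim [Atom var]]] @ [Term [Factor [Prim [Prim [Atom var]] <> [Atom var]]]]]] % [Term [Factor [Prim [Atom ~ [Atom var]]]]]]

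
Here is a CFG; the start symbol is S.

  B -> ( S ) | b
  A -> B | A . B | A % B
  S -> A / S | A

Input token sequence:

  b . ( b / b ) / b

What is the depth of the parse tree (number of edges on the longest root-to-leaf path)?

[S [A [A [B b]] . [B ( [S [A [B b]] / [S [A [B b]]]] )]] / [S [A [B b]]]]

7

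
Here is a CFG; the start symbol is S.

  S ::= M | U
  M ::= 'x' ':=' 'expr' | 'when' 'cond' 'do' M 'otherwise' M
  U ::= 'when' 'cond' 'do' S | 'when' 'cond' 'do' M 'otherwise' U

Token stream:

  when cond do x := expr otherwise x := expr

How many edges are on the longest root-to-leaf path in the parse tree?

3

[S [M when cond do [M x := expr] otherwise [M x := expr]]]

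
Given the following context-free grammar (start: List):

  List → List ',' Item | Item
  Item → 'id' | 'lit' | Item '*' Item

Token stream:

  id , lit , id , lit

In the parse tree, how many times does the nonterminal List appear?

4

[List [List [List [List [Item id]] , [Item lit]] , [Item id]] , [Item lit]]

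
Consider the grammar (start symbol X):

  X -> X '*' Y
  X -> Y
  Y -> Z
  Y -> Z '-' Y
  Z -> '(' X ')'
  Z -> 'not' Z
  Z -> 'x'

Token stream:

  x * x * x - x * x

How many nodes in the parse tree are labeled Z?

[X [X [X [X [Y [Z x]]] * [Y [Z x]]] * [Y [Z x] - [Y [Z x]]]] * [Y [Z x]]]

5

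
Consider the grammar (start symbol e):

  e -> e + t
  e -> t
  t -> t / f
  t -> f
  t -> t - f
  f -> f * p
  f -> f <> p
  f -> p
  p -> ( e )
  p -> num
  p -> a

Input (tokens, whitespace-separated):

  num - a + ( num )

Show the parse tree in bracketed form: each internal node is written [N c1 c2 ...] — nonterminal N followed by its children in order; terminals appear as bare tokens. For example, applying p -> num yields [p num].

e
e + t
t + t
t - f + t
f - f + t
p - f + t
num - f + t
num - p + t
num - a + t
num - a + f
num - a + p
num - a + ( e )
num - a + ( t )
num - a + ( f )
num - a + ( p )
num - a + ( num )

[e [e [t [t [f [p num]]] - [f [p a]]]] + [t [f [p ( [e [t [f [p num]]]] )]]]]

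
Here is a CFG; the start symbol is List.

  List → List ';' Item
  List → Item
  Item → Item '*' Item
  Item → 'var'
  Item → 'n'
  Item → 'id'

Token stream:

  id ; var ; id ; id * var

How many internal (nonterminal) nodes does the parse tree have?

10

[List [List [List [List [Item id]] ; [Item var]] ; [Item id]] ; [Item [Item id] * [Item var]]]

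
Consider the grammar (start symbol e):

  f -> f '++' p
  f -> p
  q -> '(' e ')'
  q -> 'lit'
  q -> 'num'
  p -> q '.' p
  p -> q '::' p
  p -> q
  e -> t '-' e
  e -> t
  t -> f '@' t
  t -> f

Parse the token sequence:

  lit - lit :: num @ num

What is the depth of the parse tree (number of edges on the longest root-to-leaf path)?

7

[e [t [f [p [q lit]]]] - [e [t [f [p [q lit] :: [p [q num]]]] @ [t [f [p [q num]]]]]]]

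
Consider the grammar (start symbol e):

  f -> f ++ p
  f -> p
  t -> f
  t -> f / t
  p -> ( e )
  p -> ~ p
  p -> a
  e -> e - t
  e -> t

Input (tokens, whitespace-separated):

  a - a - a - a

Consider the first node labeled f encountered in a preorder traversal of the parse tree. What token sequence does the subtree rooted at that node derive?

[e [e [e [e [t [f [p a]]]] - [t [f [p a]]]] - [t [f [p a]]]] - [t [f [p a]]]]

a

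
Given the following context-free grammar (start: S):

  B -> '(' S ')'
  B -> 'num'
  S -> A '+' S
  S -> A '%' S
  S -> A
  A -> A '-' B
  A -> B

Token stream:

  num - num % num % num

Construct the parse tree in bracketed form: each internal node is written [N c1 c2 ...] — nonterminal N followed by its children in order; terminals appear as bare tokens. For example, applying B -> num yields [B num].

[S [A [A [B num]] - [B num]] % [S [A [B num]] % [S [A [B num]]]]]

S
A % S
A - B % S
B - B % S
num - B % S
num - num % S
num - num % A % S
num - num % B % S
num - num % num % S
num - num % num % A
num - num % num % B
num - num % num % num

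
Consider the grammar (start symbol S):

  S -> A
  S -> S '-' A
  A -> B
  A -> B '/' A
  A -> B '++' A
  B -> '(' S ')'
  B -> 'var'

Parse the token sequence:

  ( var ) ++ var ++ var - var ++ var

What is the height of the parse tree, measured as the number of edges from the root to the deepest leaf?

7

[S [S [A [B ( [S [A [B var]]] )] ++ [A [B var] ++ [A [B var]]]]] - [A [B var] ++ [A [B var]]]]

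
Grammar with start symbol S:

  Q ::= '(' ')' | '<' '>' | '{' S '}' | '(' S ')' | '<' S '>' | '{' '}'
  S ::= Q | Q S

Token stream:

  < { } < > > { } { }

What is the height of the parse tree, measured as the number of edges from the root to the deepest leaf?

5

[S [Q < [S [Q { }] [S [Q < >]]] >] [S [Q { }] [S [Q { }]]]]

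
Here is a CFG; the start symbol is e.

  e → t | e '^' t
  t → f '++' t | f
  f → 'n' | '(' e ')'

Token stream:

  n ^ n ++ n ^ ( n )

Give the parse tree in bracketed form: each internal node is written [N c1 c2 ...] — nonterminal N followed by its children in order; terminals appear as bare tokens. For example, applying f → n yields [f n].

e
e ^ t
e ^ t ^ t
t ^ t ^ t
f ^ t ^ t
n ^ t ^ t
n ^ f ++ t ^ t
n ^ n ++ t ^ t
n ^ n ++ f ^ t
n ^ n ++ n ^ t
n ^ n ++ n ^ f
n ^ n ++ n ^ ( e )
n ^ n ++ n ^ ( t )
n ^ n ++ n ^ ( f )
n ^ n ++ n ^ ( n )

[e [e [e [t [f n]]] ^ [t [f n] ++ [t [f n]]]] ^ [t [f ( [e [t [f n]]] )]]]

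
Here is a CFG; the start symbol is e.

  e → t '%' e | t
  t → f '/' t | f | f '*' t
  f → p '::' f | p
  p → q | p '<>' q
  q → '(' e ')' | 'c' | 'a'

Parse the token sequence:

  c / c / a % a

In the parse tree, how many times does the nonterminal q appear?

4

[e [t [f [p [q c]]] / [t [f [p [q c]]] / [t [f [p [q a]]]]]] % [e [t [f [p [q a]]]]]]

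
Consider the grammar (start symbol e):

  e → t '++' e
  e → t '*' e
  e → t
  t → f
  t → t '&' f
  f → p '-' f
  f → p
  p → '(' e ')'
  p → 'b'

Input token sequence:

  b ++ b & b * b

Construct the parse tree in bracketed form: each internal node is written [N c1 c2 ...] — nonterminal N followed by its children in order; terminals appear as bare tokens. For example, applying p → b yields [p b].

[e [t [f [p b]]] ++ [e [t [t [f [p b]]] & [f [p b]]] * [e [t [f [p b]]]]]]

e
t ++ e
f ++ e
p ++ e
b ++ e
b ++ t * e
b ++ t & f * e
b ++ f & f * e
b ++ p & f * e
b ++ b & f * e
b ++ b & p * e
b ++ b & b * e
b ++ b & b * t
b ++ b & b * f
b ++ b & b * p
b ++ b & b * b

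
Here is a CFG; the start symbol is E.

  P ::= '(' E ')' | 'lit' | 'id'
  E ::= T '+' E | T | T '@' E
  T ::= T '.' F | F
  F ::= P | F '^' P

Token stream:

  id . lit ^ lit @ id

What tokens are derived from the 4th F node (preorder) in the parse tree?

id

[E [T [T [F [P id]]] . [F [F [P lit]] ^ [P lit]]] @ [E [T [F [P id]]]]]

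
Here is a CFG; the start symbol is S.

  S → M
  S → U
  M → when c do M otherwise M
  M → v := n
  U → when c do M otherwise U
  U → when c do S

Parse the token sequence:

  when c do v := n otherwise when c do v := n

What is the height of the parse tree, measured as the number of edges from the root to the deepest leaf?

[S [U when c do [M v := n] otherwise [U when c do [S [M v := n]]]]]

5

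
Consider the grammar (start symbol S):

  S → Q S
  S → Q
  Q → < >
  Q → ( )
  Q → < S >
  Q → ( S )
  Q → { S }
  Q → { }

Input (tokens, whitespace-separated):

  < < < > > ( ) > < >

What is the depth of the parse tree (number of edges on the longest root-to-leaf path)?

[S [Q < [S [Q < [S [Q < >]] >] [S [Q ( )]]] >] [S [Q < >]]]

6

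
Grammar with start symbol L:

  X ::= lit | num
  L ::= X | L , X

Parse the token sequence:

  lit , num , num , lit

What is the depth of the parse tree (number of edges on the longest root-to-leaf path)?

5

[L [L [L [L [X lit]] , [X num]] , [X num]] , [X lit]]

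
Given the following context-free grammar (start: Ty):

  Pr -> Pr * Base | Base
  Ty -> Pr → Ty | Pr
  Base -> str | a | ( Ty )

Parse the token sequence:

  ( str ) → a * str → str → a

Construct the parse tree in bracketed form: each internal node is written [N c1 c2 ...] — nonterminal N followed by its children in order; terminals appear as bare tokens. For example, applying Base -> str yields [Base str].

Ty
Pr → Ty
Base → Ty
( Ty ) → Ty
( Pr ) → Ty
( Base ) → Ty
( str ) → Ty
( str ) → Pr → Ty
( str ) → Pr * Base → Ty
( str ) → Base * Base → Ty
( str ) → a * Base → Ty
( str ) → a * str → Ty
( str ) → a * str → Pr → Ty
( str ) → a * str → Base → Ty
( str ) → a * str → str → Ty
( str ) → a * str → str → Pr
( str ) → a * str → str → Base
( str ) → a * str → str → a

[Ty [Pr [Base ( [Ty [Pr [Base str]]] )]] → [Ty [Pr [Pr [Base a]] * [Base str]] → [Ty [Pr [Base str]] → [Ty [Pr [Base a]]]]]]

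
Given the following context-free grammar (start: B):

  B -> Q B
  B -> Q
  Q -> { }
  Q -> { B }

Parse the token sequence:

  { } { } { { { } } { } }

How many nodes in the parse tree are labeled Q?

6

[B [Q { }] [B [Q { }] [B [Q { [B [Q { [B [Q { }]] }] [B [Q { }]]] }]]]]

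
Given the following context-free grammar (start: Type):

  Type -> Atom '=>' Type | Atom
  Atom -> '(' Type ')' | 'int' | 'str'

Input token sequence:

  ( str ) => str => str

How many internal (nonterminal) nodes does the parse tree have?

[Type [Atom ( [Type [Atom str]] )] => [Type [Atom str] => [Type [Atom str]]]]

8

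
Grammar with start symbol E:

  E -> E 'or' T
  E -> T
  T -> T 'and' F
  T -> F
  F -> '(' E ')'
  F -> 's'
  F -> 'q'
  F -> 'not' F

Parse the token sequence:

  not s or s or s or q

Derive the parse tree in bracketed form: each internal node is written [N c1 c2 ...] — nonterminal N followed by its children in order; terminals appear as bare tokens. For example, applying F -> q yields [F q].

E
E or T
E or T or T
E or T or T or T
T or T or T or T
F or T or T or T
not F or T or T or T
not s or T or T or T
not s or F or T or T
not s or s or T or T
not s or s or F or T
not s or s or s or T
not s or s or s or F
not s or s or s or q

[E [E [E [E [T [F not [F s]]]] or [T [F s]]] or [T [F s]]] or [T [F q]]]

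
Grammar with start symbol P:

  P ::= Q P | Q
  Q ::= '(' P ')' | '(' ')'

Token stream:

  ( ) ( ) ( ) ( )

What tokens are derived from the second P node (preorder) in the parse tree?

( ) ( ) ( )

[P [Q ( )] [P [Q ( )] [P [Q ( )] [P [Q ( )]]]]]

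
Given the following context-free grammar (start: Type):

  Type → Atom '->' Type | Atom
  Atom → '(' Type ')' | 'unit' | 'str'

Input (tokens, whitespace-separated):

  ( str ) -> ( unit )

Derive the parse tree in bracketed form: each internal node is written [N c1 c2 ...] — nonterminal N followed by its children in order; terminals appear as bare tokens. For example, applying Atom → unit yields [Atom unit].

Type
Atom -> Type
( Type ) -> Type
( Atom ) -> Type
( str ) -> Type
( str ) -> Atom
( str ) -> ( Type )
( str ) -> ( Atom )
( str ) -> ( unit )

[Type [Atom ( [Type [Atom str]] )] -> [Type [Atom ( [Type [Atom unit]] )]]]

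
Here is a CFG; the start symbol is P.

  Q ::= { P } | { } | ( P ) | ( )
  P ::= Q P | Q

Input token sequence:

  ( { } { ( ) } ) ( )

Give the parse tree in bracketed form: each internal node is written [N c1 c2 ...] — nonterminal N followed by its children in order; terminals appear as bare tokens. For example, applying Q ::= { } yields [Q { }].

[P [Q ( [P [Q { }] [P [Q { [P [Q ( )]] }]]] )] [P [Q ( )]]]

P
Q P
( P ) P
( Q P ) P
( { } P ) P
( { } Q ) P
( { } { P } ) P
( { } { Q } ) P
( { } { ( ) } ) P
( { } { ( ) } ) Q
( { } { ( ) } ) ( )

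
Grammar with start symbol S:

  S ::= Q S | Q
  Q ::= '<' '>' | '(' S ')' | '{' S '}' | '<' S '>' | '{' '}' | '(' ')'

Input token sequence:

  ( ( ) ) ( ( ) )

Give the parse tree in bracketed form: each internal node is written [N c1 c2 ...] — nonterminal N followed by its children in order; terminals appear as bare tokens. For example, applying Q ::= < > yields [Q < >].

S
Q S
( S ) S
( Q ) S
( ( ) ) S
( ( ) ) Q
( ( ) ) ( S )
( ( ) ) ( Q )
( ( ) ) ( ( ) )

[S [Q ( [S [Q ( )]] )] [S [Q ( [S [Q ( )]] )]]]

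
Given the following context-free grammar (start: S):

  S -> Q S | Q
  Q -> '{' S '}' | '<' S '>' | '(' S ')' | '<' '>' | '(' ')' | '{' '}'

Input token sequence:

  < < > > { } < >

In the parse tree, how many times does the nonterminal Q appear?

4

[S [Q < [S [Q < >]] >] [S [Q { }] [S [Q < >]]]]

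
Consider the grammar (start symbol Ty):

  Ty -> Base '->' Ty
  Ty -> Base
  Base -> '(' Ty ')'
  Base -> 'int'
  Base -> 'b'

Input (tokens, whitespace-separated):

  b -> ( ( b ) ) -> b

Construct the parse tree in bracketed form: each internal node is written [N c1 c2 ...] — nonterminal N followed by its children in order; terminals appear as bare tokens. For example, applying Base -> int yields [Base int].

[Ty [Base b] -> [Ty [Base ( [Ty [Base ( [Ty [Base b]] )]] )] -> [Ty [Base b]]]]

Ty
Base -> Ty
b -> Ty
b -> Base -> Ty
b -> ( Ty ) -> Ty
b -> ( Base ) -> Ty
b -> ( ( Ty ) ) -> Ty
b -> ( ( Base ) ) -> Ty
b -> ( ( b ) ) -> Ty
b -> ( ( b ) ) -> Base
b -> ( ( b ) ) -> b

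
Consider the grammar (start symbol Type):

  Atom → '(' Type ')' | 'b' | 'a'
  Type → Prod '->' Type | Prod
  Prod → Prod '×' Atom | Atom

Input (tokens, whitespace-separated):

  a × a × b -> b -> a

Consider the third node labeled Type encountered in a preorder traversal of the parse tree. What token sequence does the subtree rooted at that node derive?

[Type [Prod [Prod [Prod [Atom a]] × [Atom a]] × [Atom b]] -> [Type [Prod [Atom b]] -> [Type [Prod [Atom a]]]]]

a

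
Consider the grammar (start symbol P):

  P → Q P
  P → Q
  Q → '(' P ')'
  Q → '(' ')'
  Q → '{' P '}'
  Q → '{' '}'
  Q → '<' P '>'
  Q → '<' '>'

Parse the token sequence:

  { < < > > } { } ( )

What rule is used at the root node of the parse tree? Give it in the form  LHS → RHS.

P → Q P

[P [Q { [P [Q < [P [Q < >]] >]] }] [P [Q { }] [P [Q ( )]]]]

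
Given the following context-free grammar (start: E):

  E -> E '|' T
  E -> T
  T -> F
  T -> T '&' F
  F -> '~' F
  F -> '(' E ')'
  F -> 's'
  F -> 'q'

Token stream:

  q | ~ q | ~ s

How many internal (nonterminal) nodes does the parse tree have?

[E [E [E [T [F q]]] | [T [F ~ [F q]]]] | [T [F ~ [F s]]]]

11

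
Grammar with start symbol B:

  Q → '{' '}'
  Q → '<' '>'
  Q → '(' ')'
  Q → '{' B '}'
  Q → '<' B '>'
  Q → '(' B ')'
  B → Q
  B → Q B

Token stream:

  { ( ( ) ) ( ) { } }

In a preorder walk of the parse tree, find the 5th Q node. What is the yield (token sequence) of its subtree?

[B [Q { [B [Q ( [B [Q ( )]] )] [B [Q ( )] [B [Q { }]]]] }]]

{ }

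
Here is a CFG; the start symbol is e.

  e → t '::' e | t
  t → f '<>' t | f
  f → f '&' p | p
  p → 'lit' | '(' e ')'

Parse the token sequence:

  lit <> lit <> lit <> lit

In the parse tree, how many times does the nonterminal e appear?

1

[e [t [f [p lit]] <> [t [f [p lit]] <> [t [f [p lit]] <> [t [f [p lit]]]]]]]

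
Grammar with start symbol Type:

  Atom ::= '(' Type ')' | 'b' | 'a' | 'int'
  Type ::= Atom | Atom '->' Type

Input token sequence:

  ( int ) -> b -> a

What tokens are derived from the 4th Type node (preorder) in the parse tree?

[Type [Atom ( [Type [Atom int]] )] -> [Type [Atom b] -> [Type [Atom a]]]]

a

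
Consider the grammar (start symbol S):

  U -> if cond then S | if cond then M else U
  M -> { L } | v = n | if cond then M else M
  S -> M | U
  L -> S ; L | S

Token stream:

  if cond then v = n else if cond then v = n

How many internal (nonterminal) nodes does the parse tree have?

6

[S [U if cond then [M v = n] else [U if cond then [S [M v = n]]]]]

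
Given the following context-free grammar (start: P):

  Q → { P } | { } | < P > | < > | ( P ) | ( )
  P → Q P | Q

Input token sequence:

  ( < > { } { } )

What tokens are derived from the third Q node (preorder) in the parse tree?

[P [Q ( [P [Q < >] [P [Q { }] [P [Q { }]]]] )]]

{ }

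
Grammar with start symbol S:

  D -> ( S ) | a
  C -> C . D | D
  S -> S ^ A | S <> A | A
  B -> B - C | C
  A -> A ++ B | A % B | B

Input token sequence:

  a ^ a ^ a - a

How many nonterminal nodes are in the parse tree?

[S [S [S [A [B [C [D a]]]]] ^ [A [B [C [D a]]]]] ^ [A [B [B [C [D a]]] - [C [D a]]]]]

18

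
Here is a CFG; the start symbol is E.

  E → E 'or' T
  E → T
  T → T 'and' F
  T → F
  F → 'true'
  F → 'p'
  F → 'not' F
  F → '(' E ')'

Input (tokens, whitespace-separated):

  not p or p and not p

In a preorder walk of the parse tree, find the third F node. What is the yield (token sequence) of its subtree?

[E [E [T [F not [F p]]]] or [T [T [F p]] and [F not [F p]]]]

p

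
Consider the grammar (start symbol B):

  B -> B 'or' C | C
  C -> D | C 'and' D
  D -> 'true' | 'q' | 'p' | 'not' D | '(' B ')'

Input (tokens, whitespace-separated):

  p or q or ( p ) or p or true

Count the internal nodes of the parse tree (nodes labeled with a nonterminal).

18

[B [B [B [B [B [C [D p]]] or [C [D q]]] or [C [D ( [B [C [D p]]] )]]] or [C [D p]]] or [C [D true]]]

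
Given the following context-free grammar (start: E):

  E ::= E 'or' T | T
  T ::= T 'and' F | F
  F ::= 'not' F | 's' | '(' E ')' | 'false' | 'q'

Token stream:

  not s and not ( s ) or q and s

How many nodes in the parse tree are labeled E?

3

[E [E [T [T [F not [F s]]] and [F not [F ( [E [T [F s]]] )]]]] or [T [T [F q]] and [F s]]]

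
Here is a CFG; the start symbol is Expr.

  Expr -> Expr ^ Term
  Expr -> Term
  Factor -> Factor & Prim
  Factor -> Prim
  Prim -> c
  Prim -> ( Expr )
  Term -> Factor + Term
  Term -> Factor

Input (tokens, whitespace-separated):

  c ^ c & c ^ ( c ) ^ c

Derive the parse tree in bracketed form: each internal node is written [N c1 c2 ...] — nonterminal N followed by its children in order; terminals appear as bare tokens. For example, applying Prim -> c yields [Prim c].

Expr
Expr ^ Term
Expr ^ Term ^ Term
Expr ^ Term ^ Term ^ Term
Term ^ Term ^ Term ^ Term
Factor ^ Term ^ Term ^ Term
Prim ^ Term ^ Term ^ Term
c ^ Term ^ Term ^ Term
c ^ Factor ^ Term ^ Term
c ^ Factor & Prim ^ Term ^ Term
c ^ Prim & Prim ^ Term ^ Term
c ^ c & Prim ^ Term ^ Term
c ^ c & c ^ Term ^ Term
c ^ c & c ^ Factor ^ Term
c ^ c & c ^ Prim ^ Term
c ^ c & c ^ ( Expr ) ^ Term
c ^ c & c ^ ( Term ) ^ Term
c ^ c & c ^ ( Factor ) ^ Term
c ^ c & c ^ ( Prim ) ^ Term
c ^ c & c ^ ( c ) ^ Term
c ^ c & c ^ ( c ) ^ Factor
c ^ c & c ^ ( c ) ^ Prim
c ^ c & c ^ ( c ) ^ c

[Expr [Expr [Expr [Expr [Term [Factor [Prim c]]]] ^ [Term [Factor [Factor [Prim c]] & [Prim c]]]] ^ [Term [Factor [Prim ( [Expr [Term [Factor [Prim c]]]] )]]]] ^ [Term [Factor [Prim c]]]]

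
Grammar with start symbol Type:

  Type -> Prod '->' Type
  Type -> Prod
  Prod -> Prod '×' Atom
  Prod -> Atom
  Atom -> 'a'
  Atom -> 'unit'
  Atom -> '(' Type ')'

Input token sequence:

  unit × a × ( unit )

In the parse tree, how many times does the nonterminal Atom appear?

4

[Type [Prod [Prod [Prod [Atom unit]] × [Atom a]] × [Atom ( [Type [Prod [Atom unit]]] )]]]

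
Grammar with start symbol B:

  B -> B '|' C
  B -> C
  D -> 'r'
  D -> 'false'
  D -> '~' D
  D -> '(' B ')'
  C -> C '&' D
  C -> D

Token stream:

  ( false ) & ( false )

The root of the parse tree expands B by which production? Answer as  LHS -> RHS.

[B [C [C [D ( [B [C [D false]]] )]] & [D ( [B [C [D false]]] )]]]

B -> C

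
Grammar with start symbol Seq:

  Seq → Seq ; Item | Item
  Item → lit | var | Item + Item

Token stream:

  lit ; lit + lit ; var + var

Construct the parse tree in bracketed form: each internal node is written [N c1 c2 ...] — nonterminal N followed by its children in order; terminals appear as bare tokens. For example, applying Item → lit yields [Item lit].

Seq
Seq ; Item
Seq ; Item ; Item
Item ; Item ; Item
lit ; Item ; Item
lit ; Item + Item ; Item
lit ; lit + Item ; Item
lit ; lit + lit ; Item
lit ; lit + lit ; Item + Item
lit ; lit + lit ; var + Item
lit ; lit + lit ; var + var

[Seq [Seq [Seq [Item lit]] ; [Item [Item lit] + [Item lit]]] ; [Item [Item var] + [Item var]]]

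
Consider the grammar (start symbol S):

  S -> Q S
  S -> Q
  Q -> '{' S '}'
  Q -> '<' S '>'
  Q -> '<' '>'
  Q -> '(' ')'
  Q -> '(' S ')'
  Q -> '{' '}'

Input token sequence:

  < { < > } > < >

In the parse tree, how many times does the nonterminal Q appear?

[S [Q < [S [Q { [S [Q < >]] }]] >] [S [Q < >]]]

4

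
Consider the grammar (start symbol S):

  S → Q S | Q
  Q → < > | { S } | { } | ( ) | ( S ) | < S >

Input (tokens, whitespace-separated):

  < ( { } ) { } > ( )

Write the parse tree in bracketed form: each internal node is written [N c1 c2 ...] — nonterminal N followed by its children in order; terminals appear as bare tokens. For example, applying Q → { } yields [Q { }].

S
Q S
< S > S
< Q S > S
< ( S ) S > S
< ( Q ) S > S
< ( { } ) S > S
< ( { } ) Q > S
< ( { } ) { } > S
< ( { } ) { } > Q
< ( { } ) { } > ( )

[S [Q < [S [Q ( [S [Q { }]] )] [S [Q { }]]] >] [S [Q ( )]]]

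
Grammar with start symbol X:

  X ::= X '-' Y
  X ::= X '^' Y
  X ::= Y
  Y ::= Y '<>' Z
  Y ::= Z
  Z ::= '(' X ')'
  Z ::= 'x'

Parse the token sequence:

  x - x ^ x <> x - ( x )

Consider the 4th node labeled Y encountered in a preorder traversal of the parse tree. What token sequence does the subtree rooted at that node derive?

[X [X [X [X [Y [Z x]]] - [Y [Z x]]] ^ [Y [Y [Z x]] <> [Z x]]] - [Y [Z ( [X [Y [Z x]]] )]]]

x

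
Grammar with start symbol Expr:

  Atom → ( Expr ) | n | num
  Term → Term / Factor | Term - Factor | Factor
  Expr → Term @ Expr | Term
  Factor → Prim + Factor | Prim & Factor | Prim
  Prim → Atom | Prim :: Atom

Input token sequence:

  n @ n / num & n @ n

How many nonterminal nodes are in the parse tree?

[Expr [Term [Factor [Prim [Atom n]]]] @ [Expr [Term [Term [Factor [Prim [Atom n]]]] / [Factor [Prim [Atom num]] & [Factor [Prim [Atom n]]]]] @ [Expr [Term [Factor [Prim [Atom n]]]]]]]

22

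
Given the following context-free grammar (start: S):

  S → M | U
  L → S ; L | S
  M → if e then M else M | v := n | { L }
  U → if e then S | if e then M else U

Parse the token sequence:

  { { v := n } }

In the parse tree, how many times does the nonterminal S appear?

[S [M { [L [S [M { [L [S [M v := n]]] }]]] }]]

3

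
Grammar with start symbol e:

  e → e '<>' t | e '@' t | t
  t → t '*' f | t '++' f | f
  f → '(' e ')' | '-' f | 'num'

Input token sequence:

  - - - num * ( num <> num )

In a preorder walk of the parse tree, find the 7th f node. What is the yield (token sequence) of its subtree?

num

[e [t [t [f - [f - [f - [f num]]]]] * [f ( [e [e [t [f num]]] <> [t [f num]]] )]]]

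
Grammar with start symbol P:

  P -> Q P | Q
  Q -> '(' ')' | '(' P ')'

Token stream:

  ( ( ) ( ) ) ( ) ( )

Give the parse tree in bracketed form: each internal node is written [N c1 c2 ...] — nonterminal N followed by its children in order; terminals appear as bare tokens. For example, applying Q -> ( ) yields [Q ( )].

P
Q P
( P ) P
( Q P ) P
( ( ) P ) P
( ( ) Q ) P
( ( ) ( ) ) P
( ( ) ( ) ) Q P
( ( ) ( ) ) ( ) P
( ( ) ( ) ) ( ) Q
( ( ) ( ) ) ( ) ( )

[P [Q ( [P [Q ( )] [P [Q ( )]]] )] [P [Q ( )] [P [Q ( )]]]]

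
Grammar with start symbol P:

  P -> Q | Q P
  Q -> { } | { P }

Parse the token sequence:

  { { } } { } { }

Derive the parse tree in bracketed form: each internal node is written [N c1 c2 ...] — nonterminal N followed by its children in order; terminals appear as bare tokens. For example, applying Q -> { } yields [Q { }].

P
Q P
{ P } P
{ Q } P
{ { } } P
{ { } } Q P
{ { } } { } P
{ { } } { } Q
{ { } } { } { }

[P [Q { [P [Q { }]] }] [P [Q { }] [P [Q { }]]]]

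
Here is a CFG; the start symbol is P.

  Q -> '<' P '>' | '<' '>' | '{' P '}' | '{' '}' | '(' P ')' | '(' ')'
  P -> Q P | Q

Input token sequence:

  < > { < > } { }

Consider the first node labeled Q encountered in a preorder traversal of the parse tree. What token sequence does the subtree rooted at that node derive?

< >

[P [Q < >] [P [Q { [P [Q < >]] }] [P [Q { }]]]]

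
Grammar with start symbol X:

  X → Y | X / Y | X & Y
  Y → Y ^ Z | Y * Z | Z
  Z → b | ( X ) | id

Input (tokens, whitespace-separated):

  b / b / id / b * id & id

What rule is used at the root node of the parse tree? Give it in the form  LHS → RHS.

X → X & Y

[X [X [X [X [X [Y [Z b]]] / [Y [Z b]]] / [Y [Z id]]] / [Y [Y [Z b]] * [Z id]]] & [Y [Z id]]]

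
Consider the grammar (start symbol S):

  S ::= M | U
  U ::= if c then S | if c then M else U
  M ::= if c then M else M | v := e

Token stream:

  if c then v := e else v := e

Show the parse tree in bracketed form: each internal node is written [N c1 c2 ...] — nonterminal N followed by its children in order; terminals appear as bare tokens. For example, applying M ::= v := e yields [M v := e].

S
M
if c then M else M
if c then v := e else M
if c then v := e else v := e

[S [M if c then [M v := e] else [M v := e]]]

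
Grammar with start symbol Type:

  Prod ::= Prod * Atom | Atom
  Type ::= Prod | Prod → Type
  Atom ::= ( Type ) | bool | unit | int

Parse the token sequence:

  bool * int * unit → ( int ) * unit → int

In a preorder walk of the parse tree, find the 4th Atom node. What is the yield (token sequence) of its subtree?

( int )

[Type [Prod [Prod [Prod [Atom bool]] * [Atom int]] * [Atom unit]] → [Type [Prod [Prod [Atom ( [Type [Prod [Atom int]]] )]] * [Atom unit]] → [Type [Prod [Atom int]]]]]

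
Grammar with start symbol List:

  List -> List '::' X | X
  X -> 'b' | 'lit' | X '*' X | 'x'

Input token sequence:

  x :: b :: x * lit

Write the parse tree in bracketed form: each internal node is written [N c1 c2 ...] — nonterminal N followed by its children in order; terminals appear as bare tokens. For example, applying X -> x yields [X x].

List
List :: X
List :: X :: X
X :: X :: X
x :: X :: X
x :: b :: X
x :: b :: X * X
x :: b :: x * X
x :: b :: x * lit

[List [List [List [X x]] :: [X b]] :: [X [X x] * [X lit]]]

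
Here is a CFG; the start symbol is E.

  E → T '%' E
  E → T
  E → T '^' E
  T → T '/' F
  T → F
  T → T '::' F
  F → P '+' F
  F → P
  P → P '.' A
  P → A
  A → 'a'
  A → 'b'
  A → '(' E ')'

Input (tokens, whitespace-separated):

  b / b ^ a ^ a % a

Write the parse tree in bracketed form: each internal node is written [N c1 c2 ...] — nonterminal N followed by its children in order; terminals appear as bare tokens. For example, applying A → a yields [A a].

[E [T [T [F [P [A b]]]] / [F [P [A b]]]] ^ [E [T [F [P [A a]]]] ^ [E [T [F [P [A a]]]] % [E [T [F [P [A a]]]]]]]]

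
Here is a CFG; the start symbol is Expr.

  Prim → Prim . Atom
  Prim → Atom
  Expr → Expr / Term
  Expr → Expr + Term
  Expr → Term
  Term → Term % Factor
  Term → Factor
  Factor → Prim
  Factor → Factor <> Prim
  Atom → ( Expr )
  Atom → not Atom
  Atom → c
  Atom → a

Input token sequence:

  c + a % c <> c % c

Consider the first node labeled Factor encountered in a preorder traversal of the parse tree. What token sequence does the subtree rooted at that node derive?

c

[Expr [Expr [Term [Factor [Prim [Atom c]]]]] + [Term [Term [Term [Factor [Prim [Atom a]]]] % [Factor [Factor [Prim [Atom c]]] <> [Prim [Atom c]]]] % [Factor [Prim [Atom c]]]]]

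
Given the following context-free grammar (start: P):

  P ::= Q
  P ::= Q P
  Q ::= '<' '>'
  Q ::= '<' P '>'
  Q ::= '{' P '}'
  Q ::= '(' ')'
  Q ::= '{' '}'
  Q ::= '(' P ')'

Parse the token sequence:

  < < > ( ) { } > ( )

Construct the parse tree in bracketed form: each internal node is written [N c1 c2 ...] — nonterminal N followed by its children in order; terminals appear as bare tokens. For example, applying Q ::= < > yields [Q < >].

P
Q P
< P > P
< Q P > P
< < > P > P
< < > Q P > P
< < > ( ) P > P
< < > ( ) Q > P
< < > ( ) { } > P
< < > ( ) { } > Q
< < > ( ) { } > ( )

[P [Q < [P [Q < >] [P [Q ( )] [P [Q { }]]]] >] [P [Q ( )]]]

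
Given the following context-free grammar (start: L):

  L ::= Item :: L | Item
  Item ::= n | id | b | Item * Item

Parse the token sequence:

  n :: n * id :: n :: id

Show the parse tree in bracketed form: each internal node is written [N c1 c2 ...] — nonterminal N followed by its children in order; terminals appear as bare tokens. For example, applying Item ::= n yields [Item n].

[L [Item n] :: [L [Item [Item n] * [Item id]] :: [L [Item n] :: [L [Item id]]]]]

L
Item :: L
n :: L
n :: Item :: L
n :: Item * Item :: L
n :: n * Item :: L
n :: n * id :: L
n :: n * id :: Item :: L
n :: n * id :: n :: L
n :: n * id :: n :: Item
n :: n * id :: n :: id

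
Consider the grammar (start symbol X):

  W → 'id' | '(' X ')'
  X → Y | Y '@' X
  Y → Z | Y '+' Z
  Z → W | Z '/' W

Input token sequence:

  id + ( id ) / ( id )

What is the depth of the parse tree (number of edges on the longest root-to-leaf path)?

9

[X [Y [Y [Z [W id]]] + [Z [Z [W ( [X [Y [Z [W id]]]] )]] / [W ( [X [Y [Z [W id]]]] )]]]]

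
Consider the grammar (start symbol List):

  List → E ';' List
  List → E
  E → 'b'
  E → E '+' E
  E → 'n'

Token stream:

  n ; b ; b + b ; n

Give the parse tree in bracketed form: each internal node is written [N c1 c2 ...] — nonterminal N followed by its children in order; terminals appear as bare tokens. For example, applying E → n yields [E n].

[List [E n] ; [List [E b] ; [List [E [E b] + [E b]] ; [List [E n]]]]]

List
E ; List
n ; List
n ; E ; List
n ; b ; List
n ; b ; E ; List
n ; b ; E + E ; List
n ; b ; b + E ; List
n ; b ; b + b ; List
n ; b ; b + b ; E
n ; b ; b + b ; n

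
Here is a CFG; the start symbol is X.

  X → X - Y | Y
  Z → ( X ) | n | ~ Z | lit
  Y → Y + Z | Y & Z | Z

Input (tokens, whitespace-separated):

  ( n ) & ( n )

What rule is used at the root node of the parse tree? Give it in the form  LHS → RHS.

[X [Y [Y [Z ( [X [Y [Z n]]] )]] & [Z ( [X [Y [Z n]]] )]]]

X → Y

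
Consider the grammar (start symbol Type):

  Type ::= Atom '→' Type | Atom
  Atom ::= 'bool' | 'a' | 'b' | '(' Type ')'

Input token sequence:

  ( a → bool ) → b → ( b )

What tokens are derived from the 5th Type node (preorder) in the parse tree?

( b )

[Type [Atom ( [Type [Atom a] → [Type [Atom bool]]] )] → [Type [Atom b] → [Type [Atom ( [Type [Atom b]] )]]]]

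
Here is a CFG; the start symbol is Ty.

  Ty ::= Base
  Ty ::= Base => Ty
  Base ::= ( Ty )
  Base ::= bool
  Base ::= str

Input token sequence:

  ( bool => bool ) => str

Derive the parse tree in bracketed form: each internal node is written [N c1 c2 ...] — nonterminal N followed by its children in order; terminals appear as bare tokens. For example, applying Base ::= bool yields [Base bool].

Ty
Base => Ty
( Ty ) => Ty
( Base => Ty ) => Ty
( bool => Ty ) => Ty
( bool => Base ) => Ty
( bool => bool ) => Ty
( bool => bool ) => Base
( bool => bool ) => str

[Ty [Base ( [Ty [Base bool] => [Ty [Base bool]]] )] => [Ty [Base str]]]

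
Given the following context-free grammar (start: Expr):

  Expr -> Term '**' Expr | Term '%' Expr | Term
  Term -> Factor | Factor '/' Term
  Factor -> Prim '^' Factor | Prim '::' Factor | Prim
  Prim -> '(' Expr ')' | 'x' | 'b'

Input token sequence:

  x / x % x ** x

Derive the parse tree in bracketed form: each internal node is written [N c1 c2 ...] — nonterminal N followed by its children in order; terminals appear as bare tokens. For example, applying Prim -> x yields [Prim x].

Expr
Term % Expr
Factor / Term % Expr
Prim / Term % Expr
x / Term % Expr
x / Factor % Expr
x / Prim % Expr
x / x % Expr
x / x % Term ** Expr
x / x % Factor ** Expr
x / x % Prim ** Expr
x / x % x ** Expr
x / x % x ** Term
x / x % x ** Factor
x / x % x ** Prim
x / x % x ** x

[Expr [Term [Factor [Prim x]] / [Term [Factor [Prim x]]]] % [Expr [Term [Factor [Prim x]]] ** [Expr [Term [Factor [Prim x]]]]]]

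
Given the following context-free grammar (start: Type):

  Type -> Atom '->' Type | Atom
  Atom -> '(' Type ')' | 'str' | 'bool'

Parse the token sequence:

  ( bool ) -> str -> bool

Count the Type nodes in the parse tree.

[Type [Atom ( [Type [Atom bool]] )] -> [Type [Atom str] -> [Type [Atom bool]]]]

4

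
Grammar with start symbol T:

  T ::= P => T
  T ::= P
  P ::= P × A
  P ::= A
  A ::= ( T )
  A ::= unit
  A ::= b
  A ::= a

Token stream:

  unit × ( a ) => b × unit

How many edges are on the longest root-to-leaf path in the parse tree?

[T [P [P [A unit]] × [A ( [T [P [A a]]] )]] => [T [P [P [A b]] × [A unit]]]]

6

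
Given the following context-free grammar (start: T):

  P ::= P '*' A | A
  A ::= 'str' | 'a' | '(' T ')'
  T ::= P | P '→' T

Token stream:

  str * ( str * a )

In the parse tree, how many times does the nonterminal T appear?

[T [P [P [A str]] * [A ( [T [P [P [A str]] * [A a]]] )]]]

2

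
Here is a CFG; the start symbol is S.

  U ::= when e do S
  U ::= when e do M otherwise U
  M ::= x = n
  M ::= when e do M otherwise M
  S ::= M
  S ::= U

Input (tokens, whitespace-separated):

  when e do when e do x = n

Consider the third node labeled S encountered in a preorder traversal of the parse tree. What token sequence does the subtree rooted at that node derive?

x = n

[S [U when e do [S [U when e do [S [M x = n]]]]]]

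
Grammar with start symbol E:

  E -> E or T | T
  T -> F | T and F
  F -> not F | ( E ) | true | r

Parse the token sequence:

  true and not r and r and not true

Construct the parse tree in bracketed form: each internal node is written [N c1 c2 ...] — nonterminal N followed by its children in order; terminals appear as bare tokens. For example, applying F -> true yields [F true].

E
T
T and F
T and F and F
T and F and F and F
F and F and F and F
true and F and F and F
true and not F and F and F
true and not r and F and F
true and not r and r and F
true and not r and r and not F
true and not r and r and not true

[E [T [T [T [T [F true]] and [F not [F r]]] and [F r]] and [F not [F true]]]]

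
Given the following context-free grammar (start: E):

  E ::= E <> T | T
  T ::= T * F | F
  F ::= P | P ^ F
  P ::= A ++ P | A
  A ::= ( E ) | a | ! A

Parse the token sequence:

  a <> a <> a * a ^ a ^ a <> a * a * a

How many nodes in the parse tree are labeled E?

[E [E [E [E [T [F [P [A a]]]]] <> [T [F [P [A a]]]]] <> [T [T [F [P [A a]]]] * [F [P [A a]] ^ [F [P [A a]] ^ [F [P [A a]]]]]]] <> [T [T [T [F [P [A a]]]] * [F [P [A a]]]] * [F [P [A a]]]]]

4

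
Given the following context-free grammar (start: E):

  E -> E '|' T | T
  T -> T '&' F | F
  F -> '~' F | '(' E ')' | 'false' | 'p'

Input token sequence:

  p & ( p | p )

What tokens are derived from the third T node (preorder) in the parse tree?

p

[E [T [T [F p]] & [F ( [E [E [T [F p]]] | [T [F p]]] )]]]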